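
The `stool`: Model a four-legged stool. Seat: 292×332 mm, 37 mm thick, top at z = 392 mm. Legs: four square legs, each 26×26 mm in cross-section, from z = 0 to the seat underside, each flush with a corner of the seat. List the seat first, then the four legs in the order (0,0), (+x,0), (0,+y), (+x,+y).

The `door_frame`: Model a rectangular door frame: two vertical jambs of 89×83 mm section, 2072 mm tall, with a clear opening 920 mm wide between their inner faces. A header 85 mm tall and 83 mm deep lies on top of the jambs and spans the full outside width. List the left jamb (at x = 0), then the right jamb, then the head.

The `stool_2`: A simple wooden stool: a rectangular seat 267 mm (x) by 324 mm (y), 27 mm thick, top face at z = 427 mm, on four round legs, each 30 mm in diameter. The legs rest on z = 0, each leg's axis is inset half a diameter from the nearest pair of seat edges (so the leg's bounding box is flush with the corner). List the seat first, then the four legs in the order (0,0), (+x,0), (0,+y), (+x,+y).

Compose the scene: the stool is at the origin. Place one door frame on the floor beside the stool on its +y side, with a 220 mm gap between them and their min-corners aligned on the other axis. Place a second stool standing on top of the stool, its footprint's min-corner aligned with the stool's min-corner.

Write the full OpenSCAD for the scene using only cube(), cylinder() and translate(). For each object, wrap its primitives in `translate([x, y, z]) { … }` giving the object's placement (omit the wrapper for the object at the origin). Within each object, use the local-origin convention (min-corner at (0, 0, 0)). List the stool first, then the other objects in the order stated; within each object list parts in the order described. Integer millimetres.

translate([0, 0, 355]) cube([292, 332, 37]);
cube([26, 26, 355]);
translate([266, 0, 0]) cube([26, 26, 355]);
translate([0, 306, 0]) cube([26, 26, 355]);
translate([266, 306, 0]) cube([26, 26, 355]);
translate([0, 552, 0]) {
  cube([89, 83, 2072]);
  translate([1009, 0, 0]) cube([89, 83, 2072]);
  translate([0, 0, 2072]) cube([1098, 83, 85]);
}
translate([0, 0, 392]) {
  translate([0, 0, 400]) cube([267, 324, 27]);
  translate([15, 15, 0]) cylinder(h = 400, r = 15);
  translate([252, 15, 0]) cylinder(h = 400, r = 15);
  translate([15, 309, 0]) cylinder(h = 400, r = 15);
  translate([252, 309, 0]) cylinder(h = 400, r = 15);
}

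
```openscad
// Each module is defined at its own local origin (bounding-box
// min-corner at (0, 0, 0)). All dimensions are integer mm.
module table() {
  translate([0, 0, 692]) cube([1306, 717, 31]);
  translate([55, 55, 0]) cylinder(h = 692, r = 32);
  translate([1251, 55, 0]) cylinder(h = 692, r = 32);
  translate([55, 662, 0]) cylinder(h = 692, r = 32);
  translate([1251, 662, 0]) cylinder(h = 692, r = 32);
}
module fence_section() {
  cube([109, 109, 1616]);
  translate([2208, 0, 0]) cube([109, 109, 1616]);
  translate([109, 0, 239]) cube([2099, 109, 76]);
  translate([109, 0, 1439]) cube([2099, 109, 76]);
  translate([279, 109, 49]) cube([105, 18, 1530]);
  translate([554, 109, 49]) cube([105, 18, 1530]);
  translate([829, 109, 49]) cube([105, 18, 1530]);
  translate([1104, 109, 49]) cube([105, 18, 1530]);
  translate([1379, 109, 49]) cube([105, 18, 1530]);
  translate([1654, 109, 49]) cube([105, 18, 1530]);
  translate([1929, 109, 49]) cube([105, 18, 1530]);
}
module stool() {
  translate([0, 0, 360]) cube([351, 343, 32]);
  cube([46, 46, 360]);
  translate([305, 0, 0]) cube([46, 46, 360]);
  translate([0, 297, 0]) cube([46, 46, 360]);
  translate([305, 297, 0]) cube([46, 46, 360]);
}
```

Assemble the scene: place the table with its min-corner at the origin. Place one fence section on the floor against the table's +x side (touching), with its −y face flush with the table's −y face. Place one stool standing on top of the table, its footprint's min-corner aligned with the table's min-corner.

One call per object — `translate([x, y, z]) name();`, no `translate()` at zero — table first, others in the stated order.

table();
translate([1306, 0, 0]) fence_section();
translate([0, 0, 723]) stool();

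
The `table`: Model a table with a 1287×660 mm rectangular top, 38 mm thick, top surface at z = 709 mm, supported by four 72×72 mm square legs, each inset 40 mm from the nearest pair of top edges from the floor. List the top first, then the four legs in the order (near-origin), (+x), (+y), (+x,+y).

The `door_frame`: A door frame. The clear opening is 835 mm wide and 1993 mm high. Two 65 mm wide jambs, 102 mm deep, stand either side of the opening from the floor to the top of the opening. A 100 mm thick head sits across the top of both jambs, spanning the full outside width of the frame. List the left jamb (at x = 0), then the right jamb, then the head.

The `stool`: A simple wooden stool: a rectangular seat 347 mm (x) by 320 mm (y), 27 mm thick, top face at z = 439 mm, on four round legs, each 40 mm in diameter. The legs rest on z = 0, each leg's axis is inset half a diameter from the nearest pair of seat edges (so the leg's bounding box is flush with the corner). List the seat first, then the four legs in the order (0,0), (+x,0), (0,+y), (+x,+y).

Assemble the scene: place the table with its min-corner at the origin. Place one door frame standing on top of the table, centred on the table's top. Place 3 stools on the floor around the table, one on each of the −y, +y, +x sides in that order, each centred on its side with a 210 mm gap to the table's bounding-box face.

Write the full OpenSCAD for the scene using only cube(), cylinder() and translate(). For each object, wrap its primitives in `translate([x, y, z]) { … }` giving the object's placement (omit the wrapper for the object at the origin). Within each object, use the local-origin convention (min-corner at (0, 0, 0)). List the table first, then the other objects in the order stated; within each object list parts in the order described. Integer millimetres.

translate([0, 0, 671]) cube([1287, 660, 38]);
translate([40, 40, 0]) cube([72, 72, 671]);
translate([1175, 40, 0]) cube([72, 72, 671]);
translate([40, 548, 0]) cube([72, 72, 671]);
translate([1175, 548, 0]) cube([72, 72, 671]);
translate([161, 279, 709]) {
  cube([65, 102, 1993]);
  translate([900, 0, 0]) cube([65, 102, 1993]);
  translate([0, 0, 1993]) cube([965, 102, 100]);
}
translate([470, -530, 0]) {
  translate([0, 0, 412]) cube([347, 320, 27]);
  translate([20, 20, 0]) cylinder(h = 412, r = 20);
  translate([327, 20, 0]) cylinder(h = 412, r = 20);
  translate([20, 300, 0]) cylinder(h = 412, r = 20);
  translate([327, 300, 0]) cylinder(h = 412, r = 20);
}
translate([470, 870, 0]) {
  translate([0, 0, 412]) cube([347, 320, 27]);
  translate([20, 20, 0]) cylinder(h = 412, r = 20);
  translate([327, 20, 0]) cylinder(h = 412, r = 20);
  translate([20, 300, 0]) cylinder(h = 412, r = 20);
  translate([327, 300, 0]) cylinder(h = 412, r = 20);
}
translate([1497, 170, 0]) {
  translate([0, 0, 412]) cube([347, 320, 27]);
  translate([20, 20, 0]) cylinder(h = 412, r = 20);
  translate([327, 20, 0]) cylinder(h = 412, r = 20);
  translate([20, 300, 0]) cylinder(h = 412, r = 20);
  translate([327, 300, 0]) cylinder(h = 412, r = 20);
}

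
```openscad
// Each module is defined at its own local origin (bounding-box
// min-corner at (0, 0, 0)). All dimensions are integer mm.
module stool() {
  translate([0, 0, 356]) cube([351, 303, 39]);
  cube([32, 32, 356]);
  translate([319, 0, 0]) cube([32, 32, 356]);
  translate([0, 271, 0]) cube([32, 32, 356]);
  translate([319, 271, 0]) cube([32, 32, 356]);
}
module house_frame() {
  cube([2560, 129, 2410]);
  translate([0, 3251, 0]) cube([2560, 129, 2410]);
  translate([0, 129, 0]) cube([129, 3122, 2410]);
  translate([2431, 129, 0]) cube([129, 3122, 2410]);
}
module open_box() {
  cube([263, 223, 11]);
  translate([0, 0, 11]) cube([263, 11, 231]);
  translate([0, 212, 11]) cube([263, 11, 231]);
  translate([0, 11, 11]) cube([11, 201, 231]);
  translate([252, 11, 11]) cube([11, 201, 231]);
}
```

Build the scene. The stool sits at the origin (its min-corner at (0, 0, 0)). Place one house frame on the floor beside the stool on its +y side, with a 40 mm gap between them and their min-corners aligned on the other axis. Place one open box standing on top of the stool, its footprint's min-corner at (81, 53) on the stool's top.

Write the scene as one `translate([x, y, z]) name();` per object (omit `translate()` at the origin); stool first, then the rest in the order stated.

stool();
translate([0, 343, 0]) house_frame();
translate([81, 53, 395]) open_box();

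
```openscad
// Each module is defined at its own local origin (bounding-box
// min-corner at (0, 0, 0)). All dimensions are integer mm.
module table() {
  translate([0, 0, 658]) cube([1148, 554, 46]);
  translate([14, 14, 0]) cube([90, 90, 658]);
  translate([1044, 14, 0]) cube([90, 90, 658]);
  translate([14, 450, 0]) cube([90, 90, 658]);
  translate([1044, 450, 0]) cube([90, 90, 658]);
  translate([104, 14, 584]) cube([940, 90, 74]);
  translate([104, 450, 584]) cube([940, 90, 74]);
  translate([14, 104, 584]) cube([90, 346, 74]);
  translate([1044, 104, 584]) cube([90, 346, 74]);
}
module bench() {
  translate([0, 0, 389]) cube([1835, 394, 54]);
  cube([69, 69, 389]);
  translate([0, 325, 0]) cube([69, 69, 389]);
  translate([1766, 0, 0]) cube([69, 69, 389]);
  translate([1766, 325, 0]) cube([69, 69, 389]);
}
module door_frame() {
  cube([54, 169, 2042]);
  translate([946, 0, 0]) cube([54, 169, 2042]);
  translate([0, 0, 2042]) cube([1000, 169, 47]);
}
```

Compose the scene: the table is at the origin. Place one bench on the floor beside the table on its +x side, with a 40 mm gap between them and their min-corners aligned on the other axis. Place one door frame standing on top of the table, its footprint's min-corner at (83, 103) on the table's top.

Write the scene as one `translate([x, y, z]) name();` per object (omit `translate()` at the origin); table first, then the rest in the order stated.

table();
translate([1188, 0, 0]) bench();
translate([83, 103, 704]) door_frame();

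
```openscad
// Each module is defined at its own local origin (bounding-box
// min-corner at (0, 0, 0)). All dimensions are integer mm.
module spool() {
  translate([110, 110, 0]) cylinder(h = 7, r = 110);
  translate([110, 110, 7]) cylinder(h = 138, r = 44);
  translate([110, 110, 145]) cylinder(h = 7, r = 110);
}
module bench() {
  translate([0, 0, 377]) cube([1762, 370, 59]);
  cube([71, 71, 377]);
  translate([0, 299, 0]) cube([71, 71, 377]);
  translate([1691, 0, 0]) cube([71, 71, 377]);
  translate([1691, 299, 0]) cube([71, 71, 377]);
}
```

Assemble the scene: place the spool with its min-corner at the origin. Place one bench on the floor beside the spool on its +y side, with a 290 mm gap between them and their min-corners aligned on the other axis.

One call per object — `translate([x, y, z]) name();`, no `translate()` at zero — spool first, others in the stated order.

spool();
translate([0, 510, 0]) bench();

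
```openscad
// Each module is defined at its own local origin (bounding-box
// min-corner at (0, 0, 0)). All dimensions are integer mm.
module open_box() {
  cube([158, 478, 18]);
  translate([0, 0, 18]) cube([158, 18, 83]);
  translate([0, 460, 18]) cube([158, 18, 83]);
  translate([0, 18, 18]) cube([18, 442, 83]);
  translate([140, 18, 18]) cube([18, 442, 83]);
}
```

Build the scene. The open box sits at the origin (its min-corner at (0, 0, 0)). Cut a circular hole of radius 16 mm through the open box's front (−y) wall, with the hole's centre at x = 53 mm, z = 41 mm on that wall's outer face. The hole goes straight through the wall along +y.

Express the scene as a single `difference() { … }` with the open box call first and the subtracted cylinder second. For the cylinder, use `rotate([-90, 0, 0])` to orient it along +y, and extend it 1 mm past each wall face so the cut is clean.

difference() {
  open_box();
  translate([53, -1, 41]) rotate([-90, 0, 0]) cylinder(h = 20, r = 16);
}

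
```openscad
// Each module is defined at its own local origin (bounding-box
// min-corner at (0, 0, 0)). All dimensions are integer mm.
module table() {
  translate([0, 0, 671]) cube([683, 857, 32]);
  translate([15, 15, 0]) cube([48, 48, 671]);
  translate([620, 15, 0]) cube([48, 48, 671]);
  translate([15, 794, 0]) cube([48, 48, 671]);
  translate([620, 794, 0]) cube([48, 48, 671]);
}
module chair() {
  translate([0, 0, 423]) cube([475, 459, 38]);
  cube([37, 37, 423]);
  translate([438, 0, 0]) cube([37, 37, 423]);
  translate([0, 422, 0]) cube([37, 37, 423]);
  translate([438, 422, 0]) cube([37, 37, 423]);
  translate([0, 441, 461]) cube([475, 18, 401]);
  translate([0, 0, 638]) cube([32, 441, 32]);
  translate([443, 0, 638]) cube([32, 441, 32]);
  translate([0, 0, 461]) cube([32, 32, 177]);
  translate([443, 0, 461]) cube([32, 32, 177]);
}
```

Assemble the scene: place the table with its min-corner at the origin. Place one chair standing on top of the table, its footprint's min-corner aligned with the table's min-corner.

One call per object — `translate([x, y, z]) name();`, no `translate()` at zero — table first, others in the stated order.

table();
translate([0, 0, 703]) chair();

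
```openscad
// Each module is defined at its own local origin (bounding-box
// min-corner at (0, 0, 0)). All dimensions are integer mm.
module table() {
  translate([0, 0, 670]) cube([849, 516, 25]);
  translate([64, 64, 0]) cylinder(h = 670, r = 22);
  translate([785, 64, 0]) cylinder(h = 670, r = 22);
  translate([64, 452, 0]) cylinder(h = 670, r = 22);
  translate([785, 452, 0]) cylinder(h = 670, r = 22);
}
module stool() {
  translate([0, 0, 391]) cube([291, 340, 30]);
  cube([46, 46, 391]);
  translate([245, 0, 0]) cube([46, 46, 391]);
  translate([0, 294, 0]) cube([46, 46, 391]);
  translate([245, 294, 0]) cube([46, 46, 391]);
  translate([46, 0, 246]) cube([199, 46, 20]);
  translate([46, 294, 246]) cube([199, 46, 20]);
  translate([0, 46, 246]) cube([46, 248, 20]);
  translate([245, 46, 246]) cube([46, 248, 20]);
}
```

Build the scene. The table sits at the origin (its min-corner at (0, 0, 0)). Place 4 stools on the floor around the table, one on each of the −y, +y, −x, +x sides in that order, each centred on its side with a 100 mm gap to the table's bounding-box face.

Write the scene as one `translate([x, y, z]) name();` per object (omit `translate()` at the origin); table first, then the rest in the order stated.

table();
translate([279, -440, 0]) stool();
translate([279, 616, 0]) stool();
translate([-391, 88, 0]) stool();
translate([949, 88, 0]) stool();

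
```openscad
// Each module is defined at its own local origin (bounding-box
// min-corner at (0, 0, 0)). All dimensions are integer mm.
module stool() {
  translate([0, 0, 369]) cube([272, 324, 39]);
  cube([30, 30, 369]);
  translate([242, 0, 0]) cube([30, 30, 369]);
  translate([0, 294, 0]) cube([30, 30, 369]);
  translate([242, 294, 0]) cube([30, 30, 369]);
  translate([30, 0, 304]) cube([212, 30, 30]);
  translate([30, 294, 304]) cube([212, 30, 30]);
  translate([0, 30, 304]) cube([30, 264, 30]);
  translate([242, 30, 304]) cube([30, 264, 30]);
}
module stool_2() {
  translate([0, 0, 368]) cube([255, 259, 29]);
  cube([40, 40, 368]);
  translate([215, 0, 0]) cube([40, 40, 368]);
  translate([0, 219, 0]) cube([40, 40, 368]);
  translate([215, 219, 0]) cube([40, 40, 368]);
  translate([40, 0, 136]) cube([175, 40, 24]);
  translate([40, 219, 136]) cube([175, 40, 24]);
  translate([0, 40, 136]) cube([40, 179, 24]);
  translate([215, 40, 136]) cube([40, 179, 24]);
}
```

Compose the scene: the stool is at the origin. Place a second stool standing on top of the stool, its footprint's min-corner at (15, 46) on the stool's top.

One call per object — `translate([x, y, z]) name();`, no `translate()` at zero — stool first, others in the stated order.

stool();
translate([15, 46, 408]) stool_2();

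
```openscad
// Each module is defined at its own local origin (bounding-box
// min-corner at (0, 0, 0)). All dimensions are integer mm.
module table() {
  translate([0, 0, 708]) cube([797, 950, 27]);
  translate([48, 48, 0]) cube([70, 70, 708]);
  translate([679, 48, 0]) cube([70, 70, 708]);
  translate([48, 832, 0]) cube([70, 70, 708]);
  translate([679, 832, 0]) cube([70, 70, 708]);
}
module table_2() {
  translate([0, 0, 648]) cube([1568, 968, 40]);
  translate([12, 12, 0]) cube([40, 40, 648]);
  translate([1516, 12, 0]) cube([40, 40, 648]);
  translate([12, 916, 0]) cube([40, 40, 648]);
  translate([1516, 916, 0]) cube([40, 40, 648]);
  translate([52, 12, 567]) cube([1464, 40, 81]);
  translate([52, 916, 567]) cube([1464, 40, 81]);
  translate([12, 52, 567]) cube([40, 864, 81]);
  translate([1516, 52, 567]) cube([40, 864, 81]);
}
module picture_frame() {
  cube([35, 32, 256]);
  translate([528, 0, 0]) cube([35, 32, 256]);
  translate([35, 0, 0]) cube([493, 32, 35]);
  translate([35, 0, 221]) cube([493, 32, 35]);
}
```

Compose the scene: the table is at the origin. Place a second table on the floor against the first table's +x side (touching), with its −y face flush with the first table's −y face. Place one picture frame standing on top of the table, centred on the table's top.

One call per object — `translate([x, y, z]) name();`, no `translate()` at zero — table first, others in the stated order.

table();
translate([797, 0, 0]) table_2();
translate([117, 459, 735]) picture_frame();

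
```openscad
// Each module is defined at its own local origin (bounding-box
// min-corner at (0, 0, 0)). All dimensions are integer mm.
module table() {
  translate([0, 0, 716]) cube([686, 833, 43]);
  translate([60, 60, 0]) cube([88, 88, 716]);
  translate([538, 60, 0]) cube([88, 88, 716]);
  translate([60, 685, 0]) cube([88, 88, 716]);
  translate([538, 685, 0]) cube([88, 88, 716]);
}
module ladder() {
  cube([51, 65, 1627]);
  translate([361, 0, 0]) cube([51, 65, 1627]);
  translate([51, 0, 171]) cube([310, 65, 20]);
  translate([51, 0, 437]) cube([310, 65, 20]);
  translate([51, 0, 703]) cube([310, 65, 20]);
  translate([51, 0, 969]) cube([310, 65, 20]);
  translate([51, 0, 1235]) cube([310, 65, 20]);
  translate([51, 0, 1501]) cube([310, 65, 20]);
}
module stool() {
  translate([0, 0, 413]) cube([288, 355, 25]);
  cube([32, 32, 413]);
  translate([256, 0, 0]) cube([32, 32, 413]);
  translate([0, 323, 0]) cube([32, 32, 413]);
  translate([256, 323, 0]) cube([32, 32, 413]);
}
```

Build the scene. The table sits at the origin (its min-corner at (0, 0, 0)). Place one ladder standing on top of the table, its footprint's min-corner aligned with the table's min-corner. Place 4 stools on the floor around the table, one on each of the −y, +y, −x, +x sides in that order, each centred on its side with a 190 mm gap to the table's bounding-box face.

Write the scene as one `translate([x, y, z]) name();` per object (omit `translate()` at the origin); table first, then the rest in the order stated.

table();
translate([0, 0, 759]) ladder();
translate([199, -545, 0]) stool();
translate([199, 1023, 0]) stool();
translate([-478, 239, 0]) stool();
translate([876, 239, 0]) stool();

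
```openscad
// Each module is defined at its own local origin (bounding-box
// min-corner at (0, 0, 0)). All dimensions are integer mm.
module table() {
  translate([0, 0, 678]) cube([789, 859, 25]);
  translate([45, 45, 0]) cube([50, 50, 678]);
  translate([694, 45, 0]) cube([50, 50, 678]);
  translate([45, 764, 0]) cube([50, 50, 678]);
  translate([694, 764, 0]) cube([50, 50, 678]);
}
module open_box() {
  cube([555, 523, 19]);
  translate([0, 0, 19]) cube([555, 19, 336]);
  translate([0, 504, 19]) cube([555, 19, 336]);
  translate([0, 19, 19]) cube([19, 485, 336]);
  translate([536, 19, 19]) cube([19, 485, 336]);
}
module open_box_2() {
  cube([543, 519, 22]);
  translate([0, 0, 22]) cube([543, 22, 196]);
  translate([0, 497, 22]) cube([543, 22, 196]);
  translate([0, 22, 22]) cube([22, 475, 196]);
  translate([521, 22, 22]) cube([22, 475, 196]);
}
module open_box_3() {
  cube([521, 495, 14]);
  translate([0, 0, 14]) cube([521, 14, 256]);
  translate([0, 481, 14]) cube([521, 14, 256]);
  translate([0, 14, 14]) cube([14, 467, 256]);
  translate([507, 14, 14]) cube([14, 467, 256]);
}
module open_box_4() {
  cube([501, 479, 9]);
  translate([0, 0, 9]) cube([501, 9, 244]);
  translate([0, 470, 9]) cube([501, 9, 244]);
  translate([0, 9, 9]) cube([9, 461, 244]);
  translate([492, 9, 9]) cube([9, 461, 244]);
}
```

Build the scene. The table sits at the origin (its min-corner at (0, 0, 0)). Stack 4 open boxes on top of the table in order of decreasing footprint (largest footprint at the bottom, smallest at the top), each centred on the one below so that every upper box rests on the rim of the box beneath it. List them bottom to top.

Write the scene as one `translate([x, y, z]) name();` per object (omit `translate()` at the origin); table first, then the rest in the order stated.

table();
translate([117, 168, 703]) open_box();
translate([123, 170, 1058]) open_box_2();
translate([134, 182, 1276]) open_box_3();
translate([144, 190, 1546]) open_box_4();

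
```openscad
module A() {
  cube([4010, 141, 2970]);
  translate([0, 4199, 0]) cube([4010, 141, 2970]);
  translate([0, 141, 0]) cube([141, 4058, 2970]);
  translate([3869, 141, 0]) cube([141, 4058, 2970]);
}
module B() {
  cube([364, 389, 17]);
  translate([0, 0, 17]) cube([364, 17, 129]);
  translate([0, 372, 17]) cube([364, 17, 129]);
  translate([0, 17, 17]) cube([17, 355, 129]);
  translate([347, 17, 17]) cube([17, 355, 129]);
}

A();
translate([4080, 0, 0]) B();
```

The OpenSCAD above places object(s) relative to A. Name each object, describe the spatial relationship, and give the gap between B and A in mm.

A is a house frame. B is an open box. The open box is on the floor beside the house frame on its +x side. The gap between the open box and the house frame is 70 mm.

The open box's nearest face is 70 mm from the house frame's +x face.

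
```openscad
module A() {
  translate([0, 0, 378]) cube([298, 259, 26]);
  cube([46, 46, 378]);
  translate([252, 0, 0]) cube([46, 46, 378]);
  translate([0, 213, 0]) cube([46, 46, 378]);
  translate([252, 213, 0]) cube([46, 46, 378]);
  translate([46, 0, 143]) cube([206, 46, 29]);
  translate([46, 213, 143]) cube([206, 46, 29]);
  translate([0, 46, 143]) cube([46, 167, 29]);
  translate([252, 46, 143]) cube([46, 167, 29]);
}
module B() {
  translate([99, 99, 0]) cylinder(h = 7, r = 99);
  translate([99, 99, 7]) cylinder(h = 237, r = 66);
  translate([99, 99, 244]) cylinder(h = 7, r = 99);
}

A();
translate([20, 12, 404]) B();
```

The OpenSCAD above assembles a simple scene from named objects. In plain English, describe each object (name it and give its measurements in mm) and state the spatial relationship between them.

A is a simple wooden stool: a rectangular seat 298 mm (x) by 259 mm (y), 26 mm thick, top face at z = 404 mm, on four square legs, each 46×46 mm in cross-section. The legs rest on z = 0, each flush with a corner of the seat. Four stretchers, 46 mm wide and 29 mm tall, connect adjacent legs with their undersides at z = 143 mm, each running between the inner faces of the legs it joins and aligned with the legs' outer faces on the other axis.

B is a spool: two coaxial disc flanges of radius 99 mm and thickness 7 mm, joined by a core cylinder of radius 66 mm and height 237 mm. The lower flange rests on z = 0 and the three cylinders share a vertical axis.

The spool is on top of the stool.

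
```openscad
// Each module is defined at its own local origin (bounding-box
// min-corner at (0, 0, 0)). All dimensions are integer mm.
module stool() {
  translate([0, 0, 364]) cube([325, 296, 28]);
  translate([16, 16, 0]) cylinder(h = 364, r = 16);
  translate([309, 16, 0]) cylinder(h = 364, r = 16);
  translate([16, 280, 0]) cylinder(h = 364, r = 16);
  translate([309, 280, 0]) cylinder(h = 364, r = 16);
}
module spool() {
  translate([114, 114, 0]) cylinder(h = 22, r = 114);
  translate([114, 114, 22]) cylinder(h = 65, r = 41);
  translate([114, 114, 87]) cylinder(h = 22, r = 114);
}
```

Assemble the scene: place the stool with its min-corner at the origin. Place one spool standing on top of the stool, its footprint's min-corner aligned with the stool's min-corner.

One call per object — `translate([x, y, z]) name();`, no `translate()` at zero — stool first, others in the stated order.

stool();
translate([0, 0, 392]) spool();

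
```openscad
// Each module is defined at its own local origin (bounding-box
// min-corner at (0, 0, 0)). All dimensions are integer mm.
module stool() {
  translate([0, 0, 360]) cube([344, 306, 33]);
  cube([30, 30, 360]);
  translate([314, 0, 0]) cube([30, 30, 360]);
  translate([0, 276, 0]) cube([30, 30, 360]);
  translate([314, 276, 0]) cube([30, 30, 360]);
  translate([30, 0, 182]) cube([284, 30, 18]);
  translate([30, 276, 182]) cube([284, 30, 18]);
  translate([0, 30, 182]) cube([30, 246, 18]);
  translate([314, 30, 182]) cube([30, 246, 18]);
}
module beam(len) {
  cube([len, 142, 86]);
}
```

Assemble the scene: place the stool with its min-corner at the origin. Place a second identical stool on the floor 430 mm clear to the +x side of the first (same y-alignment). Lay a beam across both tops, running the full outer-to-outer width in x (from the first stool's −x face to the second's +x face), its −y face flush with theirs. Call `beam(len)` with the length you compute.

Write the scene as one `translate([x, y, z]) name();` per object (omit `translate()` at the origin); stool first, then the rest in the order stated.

stool();
translate([774, 0, 0]) stool();
translate([0, 0, 393]) beam(1118);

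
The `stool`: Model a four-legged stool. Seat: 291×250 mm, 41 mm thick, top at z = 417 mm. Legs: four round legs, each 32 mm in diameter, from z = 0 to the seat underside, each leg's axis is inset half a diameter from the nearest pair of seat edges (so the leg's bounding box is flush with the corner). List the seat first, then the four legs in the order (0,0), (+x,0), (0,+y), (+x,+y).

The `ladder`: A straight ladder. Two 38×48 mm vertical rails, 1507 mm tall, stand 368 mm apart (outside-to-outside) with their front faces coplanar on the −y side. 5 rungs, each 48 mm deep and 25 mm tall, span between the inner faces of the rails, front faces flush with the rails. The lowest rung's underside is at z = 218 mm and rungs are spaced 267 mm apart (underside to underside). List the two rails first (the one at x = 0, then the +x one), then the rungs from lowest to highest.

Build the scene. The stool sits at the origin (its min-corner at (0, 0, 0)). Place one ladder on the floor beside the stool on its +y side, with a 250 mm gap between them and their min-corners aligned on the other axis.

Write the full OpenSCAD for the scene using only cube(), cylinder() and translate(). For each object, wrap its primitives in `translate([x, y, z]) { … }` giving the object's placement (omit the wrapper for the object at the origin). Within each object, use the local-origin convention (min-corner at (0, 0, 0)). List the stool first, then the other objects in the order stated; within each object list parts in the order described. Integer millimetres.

translate([0, 0, 376]) cube([291, 250, 41]);
translate([16, 16, 0]) cylinder(h = 376, r = 16);
translate([275, 16, 0]) cylinder(h = 376, r = 16);
translate([16, 234, 0]) cylinder(h = 376, r = 16);
translate([275, 234, 0]) cylinder(h = 376, r = 16);
translate([0, 500, 0]) {
  cube([38, 48, 1507]);
  translate([330, 0, 0]) cube([38, 48, 1507]);
  translate([38, 0, 218]) cube([292, 48, 25]);
  translate([38, 0, 485]) cube([292, 48, 25]);
  translate([38, 0, 752]) cube([292, 48, 25]);
  translate([38, 0, 1019]) cube([292, 48, 25]);
  translate([38, 0, 1286]) cube([292, 48, 25]);
}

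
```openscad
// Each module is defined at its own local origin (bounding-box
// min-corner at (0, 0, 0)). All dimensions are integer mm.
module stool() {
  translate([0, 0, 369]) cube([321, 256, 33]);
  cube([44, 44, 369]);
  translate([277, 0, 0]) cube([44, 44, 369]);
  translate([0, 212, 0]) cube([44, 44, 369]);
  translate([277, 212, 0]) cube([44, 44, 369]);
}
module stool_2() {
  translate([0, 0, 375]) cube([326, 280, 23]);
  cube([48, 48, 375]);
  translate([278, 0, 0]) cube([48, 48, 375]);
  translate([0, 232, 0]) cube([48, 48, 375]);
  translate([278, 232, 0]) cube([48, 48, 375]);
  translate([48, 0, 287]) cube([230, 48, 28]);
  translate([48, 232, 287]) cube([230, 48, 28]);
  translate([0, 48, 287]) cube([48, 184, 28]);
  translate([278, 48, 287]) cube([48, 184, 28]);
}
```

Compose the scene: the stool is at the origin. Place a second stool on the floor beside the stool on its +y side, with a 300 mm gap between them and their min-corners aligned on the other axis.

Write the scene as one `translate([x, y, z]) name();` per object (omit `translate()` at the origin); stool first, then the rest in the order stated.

stool();
translate([0, 556, 0]) stool_2();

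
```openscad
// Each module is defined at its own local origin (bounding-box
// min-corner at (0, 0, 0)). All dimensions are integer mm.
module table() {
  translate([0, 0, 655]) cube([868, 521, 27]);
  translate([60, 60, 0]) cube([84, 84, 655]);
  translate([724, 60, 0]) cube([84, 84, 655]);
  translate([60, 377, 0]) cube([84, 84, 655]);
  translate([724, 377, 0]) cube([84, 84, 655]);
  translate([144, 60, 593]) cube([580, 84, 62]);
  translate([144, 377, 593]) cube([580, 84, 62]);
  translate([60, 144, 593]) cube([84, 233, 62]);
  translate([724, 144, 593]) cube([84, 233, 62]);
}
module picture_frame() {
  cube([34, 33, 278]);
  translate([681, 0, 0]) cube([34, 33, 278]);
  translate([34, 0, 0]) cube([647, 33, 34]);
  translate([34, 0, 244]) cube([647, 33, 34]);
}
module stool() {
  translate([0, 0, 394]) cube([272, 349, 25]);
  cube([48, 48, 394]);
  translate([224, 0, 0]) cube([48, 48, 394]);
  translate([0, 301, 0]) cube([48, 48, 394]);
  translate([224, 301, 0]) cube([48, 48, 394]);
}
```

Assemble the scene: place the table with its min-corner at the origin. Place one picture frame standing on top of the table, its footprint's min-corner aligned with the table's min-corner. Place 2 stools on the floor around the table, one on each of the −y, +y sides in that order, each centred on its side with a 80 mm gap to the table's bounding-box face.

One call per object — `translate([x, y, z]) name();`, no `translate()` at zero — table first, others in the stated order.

table();
translate([0, 0, 682]) picture_frame();
translate([298, -429, 0]) stool();
translate([298, 601, 0]) stool();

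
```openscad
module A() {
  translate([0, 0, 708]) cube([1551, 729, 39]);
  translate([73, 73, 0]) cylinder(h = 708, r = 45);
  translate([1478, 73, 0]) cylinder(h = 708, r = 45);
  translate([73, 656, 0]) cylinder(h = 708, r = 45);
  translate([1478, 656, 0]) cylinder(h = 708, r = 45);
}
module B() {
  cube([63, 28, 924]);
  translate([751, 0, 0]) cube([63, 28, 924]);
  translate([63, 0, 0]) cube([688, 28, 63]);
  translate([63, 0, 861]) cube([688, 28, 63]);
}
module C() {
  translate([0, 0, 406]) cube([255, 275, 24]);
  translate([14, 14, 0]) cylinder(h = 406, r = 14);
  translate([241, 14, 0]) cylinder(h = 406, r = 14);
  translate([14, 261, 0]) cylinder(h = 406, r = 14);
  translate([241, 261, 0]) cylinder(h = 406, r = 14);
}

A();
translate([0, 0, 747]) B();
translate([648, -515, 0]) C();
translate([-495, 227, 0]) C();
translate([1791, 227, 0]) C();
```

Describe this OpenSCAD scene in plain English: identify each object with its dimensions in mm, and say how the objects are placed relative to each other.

A is a table: top 1551 mm (x) × 729 mm (y), 39 mm thick, upper face at z = 747 mm, on four round legs of 90 mm diameter, each leg's bounding box inset 28 mm from the nearest pair of top edges, running from z = 0 to the bottom of the top.

B is a rectangular picture frame lying in the x–z plane (depth along y). The opening is 688 mm wide (x) by 798 mm tall (z), surrounded by a border 63 mm wide on all four sides. The frame is 28 mm deep and is made of two full-height vertical stiles with two horizontal rails fitted between them.

C is a four-legged stool. The seat is 255×275 mm, 24 mm thick, top at z = 430 mm. It stands on four round legs, each 28 mm in diameter, from z = 0 to the seat underside, each leg's axis is inset half a diameter from the nearest pair of seat edges (so the leg's bounding box is flush with the corner).

The picture frame is on top of the table. Three stools sit around the table at the −y, −x, +x sides.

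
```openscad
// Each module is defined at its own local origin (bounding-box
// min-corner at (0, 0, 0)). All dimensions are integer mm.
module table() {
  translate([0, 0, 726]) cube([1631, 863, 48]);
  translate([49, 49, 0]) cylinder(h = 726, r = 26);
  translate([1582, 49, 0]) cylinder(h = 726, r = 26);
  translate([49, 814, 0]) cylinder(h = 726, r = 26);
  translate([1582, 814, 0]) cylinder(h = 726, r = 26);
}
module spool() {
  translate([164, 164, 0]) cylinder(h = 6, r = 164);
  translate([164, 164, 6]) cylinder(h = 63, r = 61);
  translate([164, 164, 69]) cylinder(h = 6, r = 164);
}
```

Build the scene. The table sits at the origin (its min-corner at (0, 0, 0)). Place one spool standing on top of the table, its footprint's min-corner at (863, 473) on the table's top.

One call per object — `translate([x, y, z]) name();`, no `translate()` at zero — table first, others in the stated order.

table();
translate([863, 473, 774]) spool();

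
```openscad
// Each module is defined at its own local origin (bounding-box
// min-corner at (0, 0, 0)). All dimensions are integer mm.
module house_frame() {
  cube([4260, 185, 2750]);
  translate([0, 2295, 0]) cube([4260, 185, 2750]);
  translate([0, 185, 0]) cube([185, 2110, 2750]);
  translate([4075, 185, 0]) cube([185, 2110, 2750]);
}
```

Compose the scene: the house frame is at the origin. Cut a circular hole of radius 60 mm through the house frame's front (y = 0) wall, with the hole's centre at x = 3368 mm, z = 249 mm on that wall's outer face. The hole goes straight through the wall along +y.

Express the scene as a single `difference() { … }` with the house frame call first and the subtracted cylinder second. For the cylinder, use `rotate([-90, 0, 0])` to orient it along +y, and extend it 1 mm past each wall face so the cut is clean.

difference() {
  house_frame();
  translate([3368, -1, 249]) rotate([-90, 0, 0]) cylinder(h = 187, r = 60);
}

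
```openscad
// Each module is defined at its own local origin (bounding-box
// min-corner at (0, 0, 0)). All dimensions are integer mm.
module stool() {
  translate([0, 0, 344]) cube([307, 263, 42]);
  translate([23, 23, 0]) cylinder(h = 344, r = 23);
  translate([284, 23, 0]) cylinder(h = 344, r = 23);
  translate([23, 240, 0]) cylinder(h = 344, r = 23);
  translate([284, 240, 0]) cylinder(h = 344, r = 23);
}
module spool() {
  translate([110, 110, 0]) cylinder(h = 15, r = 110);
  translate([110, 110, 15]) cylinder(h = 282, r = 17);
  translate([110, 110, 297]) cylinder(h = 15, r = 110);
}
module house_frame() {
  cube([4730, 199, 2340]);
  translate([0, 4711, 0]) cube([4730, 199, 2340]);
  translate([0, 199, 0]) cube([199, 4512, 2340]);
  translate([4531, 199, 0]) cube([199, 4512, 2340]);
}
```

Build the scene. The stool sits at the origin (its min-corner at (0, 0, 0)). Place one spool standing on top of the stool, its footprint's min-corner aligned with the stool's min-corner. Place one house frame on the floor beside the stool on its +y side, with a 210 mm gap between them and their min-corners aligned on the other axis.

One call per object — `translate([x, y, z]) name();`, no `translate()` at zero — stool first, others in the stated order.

stool();
translate([0, 0, 386]) spool();
translate([0, 473, 0]) house_frame();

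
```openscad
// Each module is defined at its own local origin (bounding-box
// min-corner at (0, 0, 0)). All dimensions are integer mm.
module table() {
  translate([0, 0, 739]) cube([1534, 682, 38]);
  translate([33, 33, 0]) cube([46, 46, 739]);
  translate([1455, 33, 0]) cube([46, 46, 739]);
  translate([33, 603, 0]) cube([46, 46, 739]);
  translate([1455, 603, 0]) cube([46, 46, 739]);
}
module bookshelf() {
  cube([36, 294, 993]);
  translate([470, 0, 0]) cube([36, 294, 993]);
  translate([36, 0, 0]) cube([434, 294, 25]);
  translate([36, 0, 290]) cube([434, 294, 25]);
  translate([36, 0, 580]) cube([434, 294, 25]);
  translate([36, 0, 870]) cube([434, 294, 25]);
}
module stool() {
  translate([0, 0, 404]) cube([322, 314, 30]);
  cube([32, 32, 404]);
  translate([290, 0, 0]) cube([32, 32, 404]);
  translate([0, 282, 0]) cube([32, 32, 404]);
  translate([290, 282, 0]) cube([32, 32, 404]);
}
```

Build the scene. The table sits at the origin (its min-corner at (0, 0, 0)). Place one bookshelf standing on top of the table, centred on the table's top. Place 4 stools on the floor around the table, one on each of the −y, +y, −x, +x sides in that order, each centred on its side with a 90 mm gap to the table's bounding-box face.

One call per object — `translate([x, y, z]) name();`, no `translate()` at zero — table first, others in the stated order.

table();
translate([514, 194, 777]) bookshelf();
translate([606, -404, 0]) stool();
translate([606, 772, 0]) stool();
translate([-412, 184, 0]) stool();
translate([1624, 184, 0]) stool();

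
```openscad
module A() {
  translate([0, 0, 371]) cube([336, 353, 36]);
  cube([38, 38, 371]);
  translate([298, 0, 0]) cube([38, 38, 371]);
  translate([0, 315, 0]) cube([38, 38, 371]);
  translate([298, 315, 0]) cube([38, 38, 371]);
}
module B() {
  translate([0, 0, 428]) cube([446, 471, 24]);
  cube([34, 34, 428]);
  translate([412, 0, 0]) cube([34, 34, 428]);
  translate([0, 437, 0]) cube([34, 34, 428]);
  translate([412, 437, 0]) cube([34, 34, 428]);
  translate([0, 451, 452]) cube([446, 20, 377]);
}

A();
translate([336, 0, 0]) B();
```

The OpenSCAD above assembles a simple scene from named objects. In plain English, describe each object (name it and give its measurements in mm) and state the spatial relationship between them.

A is a four-legged stool. The seat is a 336×353×36 mm slab whose top surface is at z = 407 mm; four square legs, each 38×38 mm in cross-section, run from the floor (z = 0) to the underside of the seat, each flush with a corner of the seat.

B is a chair. The seat is a 446×471×24 mm slab with its top at z = 452 mm, on four 34×34 mm corner legs (flush with the seat edges, standing on z = 0). A flat backrest 20 mm thick, 377 mm tall, spans the full seat width and rises from the seat top along its +y edge, rear face flush with the rear of the seat.

The chair is against the stool's +x side, with their −y faces flush.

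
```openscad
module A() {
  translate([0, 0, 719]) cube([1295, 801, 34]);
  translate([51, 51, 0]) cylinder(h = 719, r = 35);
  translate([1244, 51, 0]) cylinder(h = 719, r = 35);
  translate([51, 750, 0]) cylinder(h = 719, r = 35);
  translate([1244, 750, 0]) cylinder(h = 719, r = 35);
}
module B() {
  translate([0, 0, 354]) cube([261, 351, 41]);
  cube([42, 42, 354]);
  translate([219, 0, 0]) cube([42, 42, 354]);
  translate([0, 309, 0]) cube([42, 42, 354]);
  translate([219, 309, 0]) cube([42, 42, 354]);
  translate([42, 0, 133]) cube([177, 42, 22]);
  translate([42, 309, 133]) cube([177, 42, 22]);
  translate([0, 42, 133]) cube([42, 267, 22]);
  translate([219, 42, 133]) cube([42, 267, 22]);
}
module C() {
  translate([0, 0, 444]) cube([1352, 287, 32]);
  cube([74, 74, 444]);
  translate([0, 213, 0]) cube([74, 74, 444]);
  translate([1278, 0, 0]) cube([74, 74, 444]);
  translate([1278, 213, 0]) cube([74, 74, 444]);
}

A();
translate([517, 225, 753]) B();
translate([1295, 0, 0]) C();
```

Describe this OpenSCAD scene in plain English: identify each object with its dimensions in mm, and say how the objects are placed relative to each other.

A is a rectangular dining table. The top is 1295×801×34 mm with its upper surface at z = 753 mm. It stands on four round legs of 70 mm diameter, each leg's bounding box inset 16 mm from the nearest pair of top edges, running from the floor to the underside of the top.

B is a four-legged stool. The seat is 261×351 mm, 41 mm thick, top at z = 395 mm. It stands on four square legs, each 42×42 mm in cross-section, from z = 0 to the seat underside, each flush with a corner of the seat. Four stretchers, 42 mm wide and 22 mm tall, connect adjacent legs with their undersides at z = 133 mm, each running between the inner faces of the legs it joins and aligned with the legs' outer faces on the other axis.

C is a long wooden bench with a 1352 mm (x) × 287 mm (y) seat, 32 mm thick, its top surface 476 mm above the floor. Four 74 mm square legs at the seat corners, flush with the edges, run from z = 0 to the seat underside.

The stool is on top of the table, centred. The bench is against the table's +x side, with their −y faces flush.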